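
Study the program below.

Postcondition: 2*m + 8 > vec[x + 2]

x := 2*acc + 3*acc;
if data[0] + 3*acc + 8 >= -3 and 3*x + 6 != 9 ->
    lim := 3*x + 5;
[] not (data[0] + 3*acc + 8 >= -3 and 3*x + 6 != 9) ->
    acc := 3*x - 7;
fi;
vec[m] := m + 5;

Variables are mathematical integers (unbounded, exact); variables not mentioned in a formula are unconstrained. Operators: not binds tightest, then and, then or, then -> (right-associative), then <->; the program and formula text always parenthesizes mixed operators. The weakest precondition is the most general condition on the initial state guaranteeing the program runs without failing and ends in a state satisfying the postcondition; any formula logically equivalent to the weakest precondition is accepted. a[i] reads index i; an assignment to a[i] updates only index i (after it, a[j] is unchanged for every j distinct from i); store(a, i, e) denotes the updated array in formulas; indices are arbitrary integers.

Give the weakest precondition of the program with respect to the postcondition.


Working backward. After the program, the postcondition 2*m + 8 > vec[x + 2] must hold; in canonical form it is 2*m > vec[x + 2] - 8.
Before vec[m] := m + 5: 2*m > store(vec, m, m + 5)[x + 2] - 8
Then branch requires 2*m > store(vec, m, m + 5)[x + 2] - 8; else branch requires 2*m > store(vec, m, m + 5)[x + 2] - 8.
Before the if: ((data[0] + 3*acc >= -11 and 3*x != 3) -> 2*m > store(vec, m, m + 5)[x + 2] - 8) and ((not (data[0] + 3*acc >= -11 and 3*x != 3)) -> 2*m > store(vec, m, m + 5)[x + 2] - 8)
Before x := 2*acc + 3*acc: ((data[0] + 3*acc >= -11 and 15*acc != 3) -> 2*m > store(vec, m, m + 5)[5*acc + 2] - 8) and ((not (data[0] + 3*acc >= -11 and 15*acc != 3)) -> 2*m > store(vec, m, m + 5)[5*acc + 2] - 8)
Answer: WP = ((data[0] + 3*acc >= -11 and 15*acc != 3) -> 2*m > store(vec, m, m + 5)[5*acc + 2] - 8) and ((not (data[0] + 3*acc >= -11 and 15*acc != 3)) -> 2*m > store(vec, m, m + 5)[5*acc + 2] - 8)


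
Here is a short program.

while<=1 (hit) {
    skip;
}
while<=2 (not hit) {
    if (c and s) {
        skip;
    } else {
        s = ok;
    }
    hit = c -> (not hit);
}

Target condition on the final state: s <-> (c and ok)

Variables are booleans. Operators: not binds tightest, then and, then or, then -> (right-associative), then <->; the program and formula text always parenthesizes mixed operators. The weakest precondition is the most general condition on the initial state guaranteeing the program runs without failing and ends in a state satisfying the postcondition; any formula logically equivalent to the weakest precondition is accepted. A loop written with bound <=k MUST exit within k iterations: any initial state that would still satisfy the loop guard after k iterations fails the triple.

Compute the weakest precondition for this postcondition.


Working backward. After the program, s <-> (c and ok) must hold.
Before the loop (bound <=2), unroll the exhaustion recursion (WP_0 = exit-now case; WP_j = one more guarded iteration, up to j = 2):
  WP_0: hit and (s <-> (c and ok))
  WP_1: ((not hit) -> (((c and s) -> ((c -> (not hit)) and (s <-> (c and ok)))) and ((not (c and s)) -> ((c -> (not hit)) and (ok <-> (c and ok)))))) and (hit -> (s <-> (c and ok)))
  WP_2: ((not hit) -> (((c and s) -> (((not (c -> (not hit))) -> (((c and s) -> ((c -> (not (c -> (not hit)))) and (s <-> (c and ok)))) and ((not (c and s)) -> ((c -> (not (c -> (not hit)))) and (ok <-> (c and ok)))))) and ((c -> (not hit)) -> (s <-> (c and ok))))) and ((not (c and s)) -> (((not (c -> (not hit))) -> (((c and ok) -> ((c -> (not (c -> (not hit)))) and (ok <-> (c and ok)))) and ((not (c and ok)) -> ((c -> (not (c -> (not hit)))) and (ok <-> (c and ok)))))) and ((c -> (not hit)) -> (ok <-> (c and ok))))))) and (hit -> (s <-> (c and ok)))
So before the loop: ((not hit) -> (((c and s) -> (((not (c -> (not hit))) -> (((c and s) -> ((c -> (not (c -> (not hit)))) and (s <-> (c and ok)))) and ((not (c and s)) -> ((c -> (not (c -> (not hit)))) and (ok <-> (c and ok)))))) and ((c -> (not hit)) -> (s <-> (c and ok))))) and ((not (c and s)) -> (((not (c -> (not hit))) -> (((c and ok) -> ((c -> (not (c -> (not hit)))) and (ok <-> (c and ok)))) and ((not (c and ok)) -> ((c -> (not (c -> (not hit)))) and (ok <-> (c and ok)))))) and ((c -> (not hit)) -> (ok <-> (c and ok))))))) and (hit -> (s <-> (c and ok)))
Before the loop (bound <=1), unroll the exhaustion recursion (WP_0 = exit-now case; WP_j = one more guarded iteration, up to j = 1):
  WP_0: (not hit) and ((not hit) -> (((c and s) -> (((not (c -> (not hit))) -> (((c and s) -> ((c -> (not (c -> (not hit)))) and (s <-> (c and ok)))) and ((not (c and s)) -> ((c -> (not (c -> (not hit)))) and (ok <-> (c and ok)))))) and ((c -> (not hit)) -> (s <-> (c and ok))))) and ((not (c and s)) -> (((not (c -> (not hit))) -> (((c and ok) -> ((c -> (not (c -> (not hit)))) and (ok <-> (c and ok)))) and ((not (c and ok)) -> ((c -> (not (c -> (not hit)))) and (ok <-> (c and ok)))))) and ((c -> (not hit)) -> (ok <-> (c and ok))))))) and (hit -> (s <-> (c and ok)))
  WP_1: (hit -> ((not hit) and ((not hit) -> (((c and s) -> (((not (c -> (not hit))) -> (((c and s) -> ((c -> (not (c -> (not hit)))) and (s <-> (c and ok)))) and ((not (c and s)) -> ((c -> (not (c -> (not hit)))) and (ok <-> (c and ok)))))) and ((c -> (not hit)) -> (s <-> (c and ok))))) and ((not (c and s)) -> (((not (c -> (not hit))) -> (((c and ok) -> ((c -> (not (c -> (not hit)))) and (ok <-> (c and ok)))) and ((not (c and ok)) -> ((c -> (not (c -> (not hit)))) and (ok <-> (c and ok)))))) and ((c -> (not hit)) -> (ok <-> (c and ok))))))) and (hit -> (s <-> (c and ok))))) and ((not hit) -> (((not hit) -> (((c and s) -> (((not (c -> (not hit))) -> (((c and s) -> ((c -> (not (c -> (not hit)))) and (s <-> (c and ok)))) and ((not (c and s)) -> ((c -> (not (c -> (not hit)))) and (ok <-> (c and ok)))))) and ((c -> (not hit)) -> (s <-> (c and ok))))) and ((not (c and s)) -> (((not (c -> (not hit))) -> (((c and ok) -> ((c -> (not (c -> (not hit)))) and (ok <-> (c and ok)))) and ((not (c and ok)) -> ((c -> (not (c -> (not hit)))) and (ok <-> (c and ok)))))) and ((c -> (not hit)) -> (ok <-> (c and ok))))))) and (hit -> (s <-> (c and ok)))))
So before the loop: (hit -> ((not hit) and ((not hit) -> (((c and s) -> (((not (c -> (not hit))) -> (((c and s) -> ((c -> (not (c -> (not hit)))) and (s <-> (c and ok)))) and ((not (c and s)) -> ((c -> (not (c -> (not hit)))) and (ok <-> (c and ok)))))) and ((c -> (not hit)) -> (s <-> (c and ok))))) and ((not (c and s)) -> (((not (c -> (not hit))) -> (((c and ok) -> ((c -> (not (c -> (not hit)))) and (ok <-> (c and ok)))) and ((not (c and ok)) -> ((c -> (not (c -> (not hit)))) and (ok <-> (c and ok)))))) and ((c -> (not hit)) -> (ok <-> (c and ok))))))) and (hit -> (s <-> (c and ok))))) and ((not hit) -> (((not hit) -> (((c and s) -> (((not (c -> (not hit))) -> (((c and s) -> ((c -> (not (c -> (not hit)))) and (s <-> (c and ok)))) and ((not (c and s)) -> ((c -> (not (c -> (not hit)))) and (ok <-> (c and ok)))))) and ((c -> (not hit)) -> (s <-> (c and ok))))) and ((not (c and s)) -> (((not (c -> (not hit))) -> (((c and ok) -> ((c -> (not (c -> (not hit)))) and (ok <-> (c and ok)))) and ((not (c and ok)) -> ((c -> (not (c -> (not hit)))) and (ok <-> (c and ok)))))) and ((c -> (not hit)) -> (ok <-> (c and ok))))))) and (hit -> (s <-> (c and ok)))))
Answer: WP = (hit -> ((not hit) and ((not hit) -> (((c and s) -> (((not (c -> (not hit))) -> (((c and s) -> ((c -> (not (c -> (not hit)))) and (s <-> (c and ok)))) and ((not (c and s)) -> ((c -> (not (c -> (not hit)))) and (ok <-> (c and ok)))))) and ((c -> (not hit)) -> (s <-> (c and ok))))) and ((not (c and s)) -> (((not (c -> (not hit))) -> (((c and ok) -> ((c -> (not (c -> (not hit)))) and (ok <-> (c and ok)))) and ((not (c and ok)) -> ((c -> (not (c -> (not hit)))) and (ok <-> (c and ok)))))) and ((c -> (not hit)) -> (ok <-> (c and ok))))))) and (hit -> (s <-> (c and ok))))) and ((not hit) -> (((not hit) -> (((c and s) -> (((not (c -> (not hit))) -> (((c and s) -> ((c -> (not (c -> (not hit)))) and (s <-> (c and ok)))) and ((not (c and s)) -> ((c -> (not (c -> (not hit)))) and (ok <-> (c and ok)))))) and ((c -> (not hit)) -> (s <-> (c and ok))))) and ((not (c and s)) -> (((not (c -> (not hit))) -> (((c and ok) -> ((c -> (not (c -> (not hit)))) and (ok <-> (c and ok)))) and ((not (c and ok)) -> ((c -> (not (c -> (not hit)))) and (ok <-> (c and ok)))))) and ((c -> (not hit)) -> (ok <-> (c and ok))))))) and (hit -> (s <-> (c and ok)))))


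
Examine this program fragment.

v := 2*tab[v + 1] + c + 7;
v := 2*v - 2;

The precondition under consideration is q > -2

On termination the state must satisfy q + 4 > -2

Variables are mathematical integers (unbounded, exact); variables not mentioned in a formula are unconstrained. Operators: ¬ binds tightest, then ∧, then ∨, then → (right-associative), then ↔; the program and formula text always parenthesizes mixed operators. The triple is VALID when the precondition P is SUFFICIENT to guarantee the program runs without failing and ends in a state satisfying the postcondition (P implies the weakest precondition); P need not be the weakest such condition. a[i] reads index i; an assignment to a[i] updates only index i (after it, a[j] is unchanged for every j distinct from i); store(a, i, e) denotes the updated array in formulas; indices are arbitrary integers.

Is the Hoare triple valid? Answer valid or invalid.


Working backward. After the program, the postcondition q + 4 > -2 must hold; in canonical form it is q > -6.
Before v := 2*v - 2: q > -6
Before v := 2*tab[v + 1] + c + 7: q > -6
The weakest precondition is q > -6.
Check whether q > -2 implies it.
Every state satisfying the precondition satisfies the weakest precondition: the implication holds.
Answer: valid


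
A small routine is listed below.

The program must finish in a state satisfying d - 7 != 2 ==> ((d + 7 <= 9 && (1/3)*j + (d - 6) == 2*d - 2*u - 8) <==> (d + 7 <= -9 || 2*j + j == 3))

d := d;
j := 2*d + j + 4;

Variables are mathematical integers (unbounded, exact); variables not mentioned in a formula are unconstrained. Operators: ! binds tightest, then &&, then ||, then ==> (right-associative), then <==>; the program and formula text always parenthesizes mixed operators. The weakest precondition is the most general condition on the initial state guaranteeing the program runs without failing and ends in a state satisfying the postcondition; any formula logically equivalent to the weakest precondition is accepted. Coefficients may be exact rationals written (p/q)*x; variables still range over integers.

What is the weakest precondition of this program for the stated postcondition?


Working backward. After the program, the postcondition d - 7 != 2 ==> ((d + 7 <= 9 && (1/3)*j + (d - 6) == 2*d - 2*u - 8) <==> (d + 7 <= -9 || 2*j + j == 3)) must hold; in canonical form it is d != 9 ==> ((d <= 2 && (1/3)*j + 2*u == d - 2) <==> (d <= -16 || 3*j == 3)).
Before j := 2*d + j + 4: d != 9 ==> ((d <= 2 && (1/3)*j + 2*u == (1/3)*d - 10/3) <==> (d <= -16 || 6*d + 3*j == -9))
Before d := d: d != 9 ==> ((d <= 2 && (1/3)*j + 2*u == (1/3)*d - 10/3) <==> (d <= -16 || 6*d + 3*j == -9))
Answer: WP = d != 9 ==> ((d <= 2 && (1/3)*j + 2*u == (1/3)*d - 10/3) <==> (d <= -16 || 6*d + 3*j == -9))


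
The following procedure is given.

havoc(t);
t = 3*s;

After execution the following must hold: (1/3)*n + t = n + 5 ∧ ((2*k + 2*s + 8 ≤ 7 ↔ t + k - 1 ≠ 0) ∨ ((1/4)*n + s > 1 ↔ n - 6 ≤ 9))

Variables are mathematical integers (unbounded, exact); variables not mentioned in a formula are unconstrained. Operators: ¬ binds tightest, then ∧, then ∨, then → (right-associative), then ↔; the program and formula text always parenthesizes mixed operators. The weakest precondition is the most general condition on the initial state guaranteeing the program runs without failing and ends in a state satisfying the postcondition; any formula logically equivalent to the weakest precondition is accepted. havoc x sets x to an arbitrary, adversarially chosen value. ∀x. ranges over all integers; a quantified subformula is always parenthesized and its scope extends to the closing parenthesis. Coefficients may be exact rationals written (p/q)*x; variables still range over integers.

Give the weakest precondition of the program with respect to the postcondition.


Working backward. After the program, the postcondition (1/3)*n + t = n + 5 ∧ ((2*k + 2*s + 8 ≤ 7 ↔ t + k - 1 ≠ 0) ∨ ((1/4)*n + s > 1 ↔ n - 6 ≤ 9)) must hold; in canonical form it is t = (2/3)*n + 5 ∧ ((2*k + 2*s ≤ -1 ↔ k + t ≠ 1) ∨ ((1/4)*n + s > 1 ↔ n ≤ 15)).
Before t := 3*s: 3*s = (2/3)*n + 5 ∧ ((2*k + 2*s ≤ -1 ↔ k + 3*s ≠ 1) ∨ ((1/4)*n + s > 1 ↔ n ≤ 15))
Before havoc t: 3*s = (2/3)*n + 5 ∧ ((2*k + 2*s ≤ -1 ↔ k + 3*s ≠ 1) ∨ ((1/4)*n + s > 1 ↔ n ≤ 15))
Answer: WP = 3*s = (2/3)*n + 5 ∧ ((2*k + 2*s ≤ -1 ↔ k + 3*s ≠ 1) ∨ ((1/4)*n + s > 1 ↔ n ≤ 15))


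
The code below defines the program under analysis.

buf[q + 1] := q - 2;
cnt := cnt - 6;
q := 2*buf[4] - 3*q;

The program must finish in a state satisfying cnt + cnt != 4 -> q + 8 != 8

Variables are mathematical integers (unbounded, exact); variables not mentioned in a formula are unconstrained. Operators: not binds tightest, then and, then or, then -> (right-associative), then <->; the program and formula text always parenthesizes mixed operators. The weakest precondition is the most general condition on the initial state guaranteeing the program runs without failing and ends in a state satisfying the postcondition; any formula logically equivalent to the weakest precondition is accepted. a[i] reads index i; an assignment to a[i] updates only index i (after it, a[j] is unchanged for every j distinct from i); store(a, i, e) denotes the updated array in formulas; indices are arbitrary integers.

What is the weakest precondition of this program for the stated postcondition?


Working backward. After the program, the postcondition cnt + cnt != 4 -> q + 8 != 8 must hold; in canonical form it is 2*cnt != 4 -> q != 0.
Before q := 2*buf[4] - 3*q: 2*cnt != 4 -> 2*buf[4] != 3*q
Before cnt := cnt - 6: 2*cnt != 16 -> 2*buf[4] != 3*q
Before buf[q + 1] := q - 2: 2*cnt != 16 -> 2*store(buf, q + 1, q - 2)[4] != 3*q
Answer: WP = 2*cnt != 16 -> 2*store(buf, q + 1, q - 2)[4] != 3*q


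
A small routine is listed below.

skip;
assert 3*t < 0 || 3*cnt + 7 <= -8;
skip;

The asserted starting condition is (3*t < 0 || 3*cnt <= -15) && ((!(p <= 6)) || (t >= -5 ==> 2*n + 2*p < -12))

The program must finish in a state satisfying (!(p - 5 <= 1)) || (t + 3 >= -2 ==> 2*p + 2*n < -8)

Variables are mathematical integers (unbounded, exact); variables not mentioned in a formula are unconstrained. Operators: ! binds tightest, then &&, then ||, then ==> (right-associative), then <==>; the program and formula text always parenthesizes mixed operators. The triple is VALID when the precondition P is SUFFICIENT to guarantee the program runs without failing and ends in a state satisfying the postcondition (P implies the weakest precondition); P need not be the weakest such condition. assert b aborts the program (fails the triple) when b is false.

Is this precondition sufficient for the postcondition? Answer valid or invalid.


Working backward. After the program, the postcondition (!(p - 5 <= 1)) || (t + 3 >= -2 ==> 2*p + 2*n < -8) must hold; in canonical form it is (!(p <= 6)) || (t >= -5 ==> 2*n + 2*p < -8).
Before skip: (!(p <= 6)) || (t >= -5 ==> 2*n + 2*p < -8)
Before assert 3*t < 0 || 3*cnt + 7 <= -8: (3*t < 0 || 3*cnt <= -15) && ((!(p <= 6)) || (t >= -5 ==> 2*n + 2*p < -8))
Before skip: (3*t < 0 || 3*cnt <= -15) && ((!(p <= 6)) || (t >= -5 ==> 2*n + 2*p < -8))
The weakest precondition is (3*t < 0 || 3*cnt <= -15) && ((!(p <= 6)) || (t >= -5 ==> 2*n + 2*p < -8)).
Check whether (3*t < 0 || 3*cnt <= -15) && ((!(p <= 6)) || (t >= -5 ==> 2*n + 2*p < -12)) implies it.
Every state satisfying the precondition satisfies the weakest precondition: the implication holds.
Answer: valid


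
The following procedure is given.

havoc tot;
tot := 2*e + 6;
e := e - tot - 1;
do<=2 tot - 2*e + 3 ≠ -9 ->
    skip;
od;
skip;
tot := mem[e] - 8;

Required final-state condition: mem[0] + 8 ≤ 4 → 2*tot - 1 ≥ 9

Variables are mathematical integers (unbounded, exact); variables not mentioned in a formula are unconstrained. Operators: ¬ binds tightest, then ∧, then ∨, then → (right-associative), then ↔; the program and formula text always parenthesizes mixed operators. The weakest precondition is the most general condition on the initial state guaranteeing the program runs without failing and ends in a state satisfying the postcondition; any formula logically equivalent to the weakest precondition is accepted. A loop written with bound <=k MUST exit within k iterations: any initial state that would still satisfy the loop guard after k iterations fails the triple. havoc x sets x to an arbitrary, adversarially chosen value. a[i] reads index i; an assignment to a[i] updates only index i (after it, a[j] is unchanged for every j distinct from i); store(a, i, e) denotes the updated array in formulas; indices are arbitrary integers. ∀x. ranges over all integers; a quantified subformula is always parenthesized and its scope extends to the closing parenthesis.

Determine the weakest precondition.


Working backward. After the program, the postcondition mem[0] + 8 ≤ 4 → 2*tot - 1 ≥ 9 must hold; in canonical form it is mem[0] ≤ -4 → 2*tot ≥ 10.
Before tot := mem[e] - 8: mem[0] ≤ -4 → 2*mem[e] ≥ 26
Before skip: mem[0] ≤ -4 → 2*mem[e] ≥ 26
Before the loop (bound <=2), unroll the exhaustion recursion (WP_0 = exit-now case; WP_j = one more guarded iteration, up to j = 2):
  WP_0: (¬(tot ≠ 2*e - 12)) ∧ (mem[0] ≤ -4 → 2*mem[e] ≥ 26)
  WP_1: (tot ≠ 2*e - 12 → ((¬(tot ≠ 2*e - 12)) ∧ (mem[0] ≤ -4 → 2*mem[e] ≥ 26))) ∧ ((¬(tot ≠ 2*e - 12)) → (mem[0] ≤ -4 → 2*mem[e] ≥ 26))
  WP_2: (tot ≠ 2*e - 12 → ((tot ≠ 2*e - 12 → ((¬(tot ≠ 2*e - 12)) ∧ (mem[0] ≤ -4 → 2*mem[e] ≥ 26))) ∧ ((¬(tot ≠ 2*e - 12)) → (mem[0] ≤ -4 → 2*mem[e] ≥ 26)))) ∧ ((¬(tot ≠ 2*e - 12)) → (mem[0] ≤ -4 → 2*mem[e] ≥ 26))
So before the loop: (tot ≠ 2*e - 12 → ((tot ≠ 2*e - 12 → ((¬(tot ≠ 2*e - 12)) ∧ (mem[0] ≤ -4 → 2*mem[e] ≥ 26))) ∧ ((¬(tot ≠ 2*e - 12)) → (mem[0] ≤ -4 → 2*mem[e] ≥ 26)))) ∧ ((¬(tot ≠ 2*e - 12)) → (mem[0] ≤ -4 → 2*mem[e] ≥ 26))
Before e := e - tot - 1: (3*tot ≠ 2*e - 14 → ((3*tot ≠ 2*e - 14 → ((¬(3*tot ≠ 2*e - 14)) ∧ (mem[0] ≤ -4 → 2*mem[e - tot - 1] ≥ 26))) ∧ ((¬(3*tot ≠ 2*e - 14)) → (mem[0] ≤ -4 → 2*mem[e - tot - 1] ≥ 26)))) ∧ ((¬(3*tot ≠ 2*e - 14)) → (mem[0] ≤ -4 → 2*mem[e - tot - 1] ≥ 26))
Before tot := 2*e + 6: (4*e ≠ -32 → ((4*e ≠ -32 → ((¬(4*e ≠ -32)) ∧ (mem[0] ≤ -4 → 2*mem[-e - 7] ≥ 26))) ∧ ((¬(4*e ≠ -32)) → (mem[0] ≤ -4 → 2*mem[-e - 7] ≥ 26)))) ∧ ((¬(4*e ≠ -32)) → (mem[0] ≤ -4 → 2*mem[-e - 7] ≥ 26))
Before havoc tot: (4*e ≠ -32 → ((4*e ≠ -32 → ((¬(4*e ≠ -32)) ∧ (mem[0] ≤ -4 → 2*mem[-e - 7] ≥ 26))) ∧ ((¬(4*e ≠ -32)) → (mem[0] ≤ -4 → 2*mem[-e - 7] ≥ 26)))) ∧ ((¬(4*e ≠ -32)) → (mem[0] ≤ -4 → 2*mem[-e - 7] ≥ 26))
Answer: WP = (4*e ≠ -32 → ((4*e ≠ -32 → ((¬(4*e ≠ -32)) ∧ (mem[0] ≤ -4 → 2*mem[-e - 7] ≥ 26))) ∧ ((¬(4*e ≠ -32)) → (mem[0] ≤ -4 → 2*mem[-e - 7] ≥ 26)))) ∧ ((¬(4*e ≠ -32)) → (mem[0] ≤ -4 → 2*mem[-e - 7] ≥ 26))


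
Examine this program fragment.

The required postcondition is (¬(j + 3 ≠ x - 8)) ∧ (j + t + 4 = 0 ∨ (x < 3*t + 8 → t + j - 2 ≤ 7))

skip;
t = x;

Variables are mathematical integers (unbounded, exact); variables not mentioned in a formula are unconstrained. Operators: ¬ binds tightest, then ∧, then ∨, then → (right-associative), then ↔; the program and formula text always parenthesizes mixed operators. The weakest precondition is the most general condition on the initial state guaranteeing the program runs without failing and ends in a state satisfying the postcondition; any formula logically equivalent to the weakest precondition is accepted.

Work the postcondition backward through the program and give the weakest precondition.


Working backward. After the program, the postcondition (¬(j + 3 ≠ x - 8)) ∧ (j + t + 4 = 0 ∨ (x < 3*t + 8 → t + j - 2 ≤ 7)) must hold; in canonical form it is (¬(j ≠ x - 11)) ∧ (j + t = -4 ∨ (x < 3*t + 8 → j + t ≤ 9)).
Before t := x: (¬(j ≠ x - 11)) ∧ (j + x = -4 ∨ (2*x > -8 → j + x ≤ 9))
Before skip: (¬(j ≠ x - 11)) ∧ (j + x = -4 ∨ (2*x > -8 → j + x ≤ 9))
Answer: WP = (¬(j ≠ x - 11)) ∧ (j + x = -4 ∨ (2*x > -8 → j + x ≤ 9))


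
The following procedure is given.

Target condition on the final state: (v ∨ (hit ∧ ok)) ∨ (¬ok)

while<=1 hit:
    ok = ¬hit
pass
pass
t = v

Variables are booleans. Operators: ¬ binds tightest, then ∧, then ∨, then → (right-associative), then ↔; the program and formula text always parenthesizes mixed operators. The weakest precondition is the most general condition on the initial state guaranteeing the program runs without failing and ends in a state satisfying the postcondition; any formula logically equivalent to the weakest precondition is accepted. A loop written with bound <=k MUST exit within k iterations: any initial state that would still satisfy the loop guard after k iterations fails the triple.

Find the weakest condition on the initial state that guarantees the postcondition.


Working backward. After the program, the postcondition (v ∨ (hit ∧ ok)) ∨ (¬ok) must hold; in canonical form it is v ∨ (hit ∧ ok) ∨ (¬ok).
Before t := v: v ∨ (hit ∧ ok) ∨ (¬ok)
Before skip: v ∨ (hit ∧ ok) ∨ (¬ok)
Before skip: v ∨ (hit ∧ ok) ∨ (¬ok)
Before the loop (bound <=1), unroll the exhaustion recursion (WP_0 = exit-now case; WP_j = one more guarded iteration, up to j = 1):
  WP_0: (¬hit) ∧ (v ∨ (hit ∧ ok) ∨ (¬ok))
  WP_1: (hit → ((¬hit) ∧ (v ∨ hit))) ∧ ((¬hit) → (v ∨ (hit ∧ ok) ∨ (¬ok)))
So before the loop: (hit → ((¬hit) ∧ (v ∨ hit))) ∧ ((¬hit) → (v ∨ (hit ∧ ok) ∨ (¬ok)))
Answer: WP = (hit → ((¬hit) ∧ (v ∨ hit))) ∧ ((¬hit) → (v ∨ (hit ∧ ok) ∨ (¬ok)))


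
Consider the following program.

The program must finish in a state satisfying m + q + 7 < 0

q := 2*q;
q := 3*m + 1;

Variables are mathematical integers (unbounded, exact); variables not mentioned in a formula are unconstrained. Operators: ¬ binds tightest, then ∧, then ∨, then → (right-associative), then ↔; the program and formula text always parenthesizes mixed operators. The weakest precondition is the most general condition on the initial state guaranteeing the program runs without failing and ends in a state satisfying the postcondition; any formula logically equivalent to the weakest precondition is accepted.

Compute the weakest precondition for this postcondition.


Working backward. After the program, the postcondition m + q + 7 < 0 must hold; in canonical form it is m + q < -7.
Before q := 3*m + 1: 4*m < -8
Before q := 2*q: 4*m < -8
Answer: WP = 4*m < -8


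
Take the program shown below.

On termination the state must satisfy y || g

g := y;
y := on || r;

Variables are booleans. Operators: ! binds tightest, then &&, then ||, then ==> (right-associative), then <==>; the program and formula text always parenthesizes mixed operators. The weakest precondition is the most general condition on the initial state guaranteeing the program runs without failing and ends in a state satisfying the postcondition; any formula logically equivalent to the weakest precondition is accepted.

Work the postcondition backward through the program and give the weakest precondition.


Working backward. After the program, y || g must hold.
Before y := on || r: on || r || g
Before g := y: on || r || y
Answer: WP = on || r || y


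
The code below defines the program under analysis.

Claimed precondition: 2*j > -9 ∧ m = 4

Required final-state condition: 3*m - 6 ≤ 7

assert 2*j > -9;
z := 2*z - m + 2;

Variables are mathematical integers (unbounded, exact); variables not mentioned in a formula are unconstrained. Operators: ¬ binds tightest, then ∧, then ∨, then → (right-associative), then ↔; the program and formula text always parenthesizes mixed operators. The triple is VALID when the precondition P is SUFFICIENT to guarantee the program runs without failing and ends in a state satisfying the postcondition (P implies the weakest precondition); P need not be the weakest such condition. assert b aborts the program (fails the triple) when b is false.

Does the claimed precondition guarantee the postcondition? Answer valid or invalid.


Working backward. After the program, the postcondition 3*m - 6 ≤ 7 must hold; in canonical form it is 3*m ≤ 13.
Before z := 2*z - m + 2: 3*m ≤ 13
Before assert 2*j > -9: 2*j > -9 ∧ 3*m ≤ 13
The weakest precondition is 2*j > -9 ∧ 3*m ≤ 13.
Check whether 2*j > -9 ∧ m = 4 implies it.
Every state satisfying the precondition satisfies the weakest precondition: the implication holds.
Answer: valid


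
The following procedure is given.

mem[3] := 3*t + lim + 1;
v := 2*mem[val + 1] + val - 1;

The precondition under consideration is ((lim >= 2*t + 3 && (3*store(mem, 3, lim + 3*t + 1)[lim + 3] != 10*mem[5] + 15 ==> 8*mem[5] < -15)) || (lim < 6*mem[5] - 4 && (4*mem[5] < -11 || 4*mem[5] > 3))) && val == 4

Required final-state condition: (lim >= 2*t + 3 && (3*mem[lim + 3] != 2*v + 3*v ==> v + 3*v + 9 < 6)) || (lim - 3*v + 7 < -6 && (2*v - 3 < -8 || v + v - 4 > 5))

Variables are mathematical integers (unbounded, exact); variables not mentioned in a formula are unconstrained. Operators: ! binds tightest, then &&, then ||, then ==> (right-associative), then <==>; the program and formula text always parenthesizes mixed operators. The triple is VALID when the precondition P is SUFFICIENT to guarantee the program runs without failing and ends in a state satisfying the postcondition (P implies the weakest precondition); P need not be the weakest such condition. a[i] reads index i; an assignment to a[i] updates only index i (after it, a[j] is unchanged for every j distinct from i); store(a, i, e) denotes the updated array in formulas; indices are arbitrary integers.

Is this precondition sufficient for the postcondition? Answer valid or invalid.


Working backward. After the program, the postcondition (lim >= 2*t + 3 && (3*mem[lim + 3] != 2*v + 3*v ==> v + 3*v + 9 < 6)) || (lim - 3*v + 7 < -6 && (2*v - 3 < -8 || v + v - 4 > 5)) must hold; in canonical form it is (lim >= 2*t + 3 && (3*mem[lim + 3] != 5*v ==> 4*v < -3)) || (lim < 3*v - 13 && (2*v < -5 || 2*v > 9)).
Before v := 2*mem[val + 1] + val - 1: (lim >= 2*t + 3 && (3*mem[lim + 3] != 10*mem[val + 1] + 5*val - 5 ==> 8*mem[val + 1] + 4*val < 1)) || (lim < 6*mem[val + 1] + 3*val - 16 && (4*mem[val + 1] + 2*val < -3 || 4*mem[val + 1] + 2*val > 11))
Before mem[3] := 3*t + lim + 1: (lim >= 2*t + 3 && (3*store(mem, 3, lim + 3*t + 1)[lim + 3] != 10*store(mem, 3, lim + 3*t + 1)[val + 1] + 5*val - 5 ==> 8*store(mem, 3, lim + 3*t + 1)[val + 1] + 4*val < 1)) || (lim < 6*store(mem, 3, lim + 3*t + 1)[val + 1] + 3*val - 16 && (4*store(mem, 3, lim + 3*t + 1)[val + 1] + 2*val < -3 || 4*store(mem, 3, lim + 3*t + 1)[val + 1] + 2*val > 11))
The weakest precondition is (lim >= 2*t + 3 && (3*store(mem, 3, lim + 3*t + 1)[lim + 3] != 10*store(mem, 3, lim + 3*t + 1)[val + 1] + 5*val - 5 ==> 8*store(mem, 3, lim + 3*t + 1)[val + 1] + 4*val < 1)) || (lim < 6*store(mem, 3, lim + 3*t + 1)[val + 1] + 3*val - 16 && (4*store(mem, 3, lim + 3*t + 1)[val + 1] + 2*val < -3 || 4*store(mem, 3, lim + 3*t + 1)[val + 1] + 2*val > 11)).
Check whether ((lim >= 2*t + 3 && (3*store(mem, 3, lim + 3*t + 1)[lim + 3] != 10*mem[5] + 15 ==> 8*mem[5] < -15)) || (lim < 6*mem[5] - 4 && (4*mem[5] < -11 || 4*mem[5] > 3))) && val == 4 implies it.
Every state satisfying the precondition satisfies the weakest precondition: the implication holds.
Answer: valid


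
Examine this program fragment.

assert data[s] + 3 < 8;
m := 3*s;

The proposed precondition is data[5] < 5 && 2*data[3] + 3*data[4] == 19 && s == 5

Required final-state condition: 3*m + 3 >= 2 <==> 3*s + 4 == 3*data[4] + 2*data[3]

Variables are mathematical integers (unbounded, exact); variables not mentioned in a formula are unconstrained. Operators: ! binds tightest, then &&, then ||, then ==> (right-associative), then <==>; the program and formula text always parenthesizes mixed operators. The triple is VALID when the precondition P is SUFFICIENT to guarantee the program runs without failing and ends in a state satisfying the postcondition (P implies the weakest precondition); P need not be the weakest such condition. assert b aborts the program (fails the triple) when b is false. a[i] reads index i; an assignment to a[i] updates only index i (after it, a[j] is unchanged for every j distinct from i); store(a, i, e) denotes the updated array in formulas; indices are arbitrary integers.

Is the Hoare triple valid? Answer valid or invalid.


Working backward. After the program, the postcondition 3*m + 3 >= 2 <==> 3*s + 4 == 3*data[4] + 2*data[3] must hold; in canonical form it is 3*m >= -1 <==> 3*s == 2*data[3] + 3*data[4] - 4.
Before m := 3*s: 9*s >= -1 <==> 3*s == 2*data[3] + 3*data[4] - 4
Before assert data[s] + 3 < 8: data[s] < 5 && (9*s >= -1 <==> 3*s == 2*data[3] + 3*data[4] - 4)
The weakest precondition is data[s] < 5 && (9*s >= -1 <==> 3*s == 2*data[3] + 3*data[4] - 4).
Check whether data[5] < 5 && 2*data[3] + 3*data[4] == 19 && s == 5 implies it.
Every state satisfying the precondition satisfies the weakest precondition: the implication holds.
Answer: valid


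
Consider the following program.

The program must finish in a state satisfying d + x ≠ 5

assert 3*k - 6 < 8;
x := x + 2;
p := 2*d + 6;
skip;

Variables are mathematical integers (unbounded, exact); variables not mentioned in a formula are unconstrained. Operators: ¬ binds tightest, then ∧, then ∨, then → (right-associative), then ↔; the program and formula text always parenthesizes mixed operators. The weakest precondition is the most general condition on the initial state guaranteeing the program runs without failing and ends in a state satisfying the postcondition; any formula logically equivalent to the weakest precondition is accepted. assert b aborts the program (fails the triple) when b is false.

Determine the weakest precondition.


Working backward. After the program, d + x ≠ 5 must hold.
Before skip: d + x ≠ 5
Before p := 2*d + 6: d + x ≠ 5
Before x := x + 2: d + x ≠ 3
Before assert 3*k - 6 < 8: 3*k < 14 ∧ d + x ≠ 3
Answer: WP = 3*k < 14 ∧ d + x ≠ 3


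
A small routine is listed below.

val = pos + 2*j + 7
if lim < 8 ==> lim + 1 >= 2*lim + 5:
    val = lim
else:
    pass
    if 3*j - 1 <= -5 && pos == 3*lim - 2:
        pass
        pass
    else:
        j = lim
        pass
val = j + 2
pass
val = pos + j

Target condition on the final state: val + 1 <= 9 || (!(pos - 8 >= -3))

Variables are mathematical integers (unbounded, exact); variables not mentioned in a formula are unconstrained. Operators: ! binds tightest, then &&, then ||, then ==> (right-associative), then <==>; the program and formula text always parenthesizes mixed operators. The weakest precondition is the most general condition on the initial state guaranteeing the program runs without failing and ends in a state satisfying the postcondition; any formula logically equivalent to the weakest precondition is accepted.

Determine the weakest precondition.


Working backward. After the program, the postcondition val + 1 <= 9 || (!(pos - 8 >= -3)) must hold; in canonical form it is val <= 8 || (!(pos >= 5)).
Before val := pos + j: j + pos <= 8 || (!(pos >= 5))
Before skip: j + pos <= 8 || (!(pos >= 5))
Before val := j + 2: j + pos <= 8 || (!(pos >= 5))
Then branch requires j + pos <= 8 || (!(pos >= 5)); else branch requires ((3*j <= -4 && pos == 3*lim - 2) ==> (j + pos <= 8 || (!(pos >= 5)))) && ((!(3*j <= -4 && pos == 3*lim - 2)) ==> (lim + pos <= 8 || (!(pos >= 5)))).
Before the if: ((lim < 8 ==> lim <= -4) ==> (j + pos <= 8 || (!(pos >= 5)))) && ((!(lim < 8 ==> lim <= -4)) ==> (((3*j <= -4 && pos == 3*lim - 2) ==> (j + pos <= 8 || (!(pos >= 5)))) && ((!(3*j <= -4 && pos == 3*lim - 2)) ==> (lim + pos <= 8 || (!(pos >= 5))))))
Before val := pos + 2*j + 7: ((lim < 8 ==> lim <= -4) ==> (j + pos <= 8 || (!(pos >= 5)))) && ((!(lim < 8 ==> lim <= -4)) ==> (((3*j <= -4 && pos == 3*lim - 2) ==> (j + pos <= 8 || (!(pos >= 5)))) && ((!(3*j <= -4 && pos == 3*lim - 2)) ==> (lim + pos <= 8 || (!(pos >= 5))))))
Answer: WP = ((lim < 8 ==> lim <= -4) ==> (j + pos <= 8 || (!(pos >= 5)))) && ((!(lim < 8 ==> lim <= -4)) ==> (((3*j <= -4 && pos == 3*lim - 2) ==> (j + pos <= 8 || (!(pos >= 5)))) && ((!(3*j <= -4 && pos == 3*lim - 2)) ==> (lim + pos <= 8 || (!(pos >= 5))))))


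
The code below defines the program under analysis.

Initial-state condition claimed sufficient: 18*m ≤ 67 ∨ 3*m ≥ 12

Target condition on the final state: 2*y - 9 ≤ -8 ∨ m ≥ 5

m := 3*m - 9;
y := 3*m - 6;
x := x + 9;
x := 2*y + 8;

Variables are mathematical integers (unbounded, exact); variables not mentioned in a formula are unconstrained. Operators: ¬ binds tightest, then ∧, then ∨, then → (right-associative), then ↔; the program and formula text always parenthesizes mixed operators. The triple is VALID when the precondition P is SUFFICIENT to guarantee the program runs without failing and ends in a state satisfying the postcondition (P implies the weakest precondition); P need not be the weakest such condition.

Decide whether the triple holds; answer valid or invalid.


Working backward. After the program, the postcondition 2*y - 9 ≤ -8 ∨ m ≥ 5 must hold; in canonical form it is 2*y ≤ 1 ∨ m ≥ 5.
Before x := 2*y + 8: 2*y ≤ 1 ∨ m ≥ 5
Before x := x + 9: 2*y ≤ 1 ∨ m ≥ 5
Before y := 3*m - 6: 6*m ≤ 13 ∨ m ≥ 5
Before m := 3*m - 9: 18*m ≤ 67 ∨ 3*m ≥ 14
The weakest precondition is 18*m ≤ 67 ∨ 3*m ≥ 14.
Check whether 18*m ≤ 67 ∨ 3*m ≥ 12 implies it.
Countermodel: at the initial state m = 4, the precondition holds but the weakest precondition fails.
Answer: invalid


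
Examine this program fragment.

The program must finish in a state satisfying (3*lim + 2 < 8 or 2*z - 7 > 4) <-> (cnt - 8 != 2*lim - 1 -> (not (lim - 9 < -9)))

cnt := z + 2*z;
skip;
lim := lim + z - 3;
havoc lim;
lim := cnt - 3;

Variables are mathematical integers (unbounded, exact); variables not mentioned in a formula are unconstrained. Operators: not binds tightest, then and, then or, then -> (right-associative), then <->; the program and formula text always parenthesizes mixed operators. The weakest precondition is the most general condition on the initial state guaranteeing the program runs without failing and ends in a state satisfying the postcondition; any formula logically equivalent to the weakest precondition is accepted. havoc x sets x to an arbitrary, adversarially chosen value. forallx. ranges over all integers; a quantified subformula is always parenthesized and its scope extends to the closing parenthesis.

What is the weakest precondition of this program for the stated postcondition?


Working backward. After the program, the postcondition (3*lim + 2 < 8 or 2*z - 7 > 4) <-> (cnt - 8 != 2*lim - 1 -> (not (lim - 9 < -9))) must hold; in canonical form it is (3*lim < 6 or 2*z > 11) <-> (cnt != 2*lim + 7 -> (not (lim < 0))).
Before lim := cnt - 3: (3*cnt < 15 or 2*z > 11) <-> (cnt != -1 -> (not (cnt < 3)))
Before havoc lim: (3*cnt < 15 or 2*z > 11) <-> (cnt != -1 -> (not (cnt < 3)))
Before lim := lim + z - 3: (3*cnt < 15 or 2*z > 11) <-> (cnt != -1 -> (not (cnt < 3)))
Before skip: (3*cnt < 15 or 2*z > 11) <-> (cnt != -1 -> (not (cnt < 3)))
Before cnt := z + 2*z: (9*z < 15 or 2*z > 11) <-> (3*z != -1 -> (not (3*z < 3)))
Answer: WP = (9*z < 15 or 2*z > 11) <-> (3*z != -1 -> (not (3*z < 3)))


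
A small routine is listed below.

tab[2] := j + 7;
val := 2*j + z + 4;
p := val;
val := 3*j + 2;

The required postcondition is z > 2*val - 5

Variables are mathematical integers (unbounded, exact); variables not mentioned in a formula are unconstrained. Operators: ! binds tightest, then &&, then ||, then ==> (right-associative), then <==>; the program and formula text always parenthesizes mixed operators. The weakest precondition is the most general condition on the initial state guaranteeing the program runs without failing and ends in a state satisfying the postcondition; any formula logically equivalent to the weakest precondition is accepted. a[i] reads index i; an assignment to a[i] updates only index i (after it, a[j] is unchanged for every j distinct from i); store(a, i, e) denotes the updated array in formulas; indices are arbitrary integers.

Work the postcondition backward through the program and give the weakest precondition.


Working backward. After the program, z > 2*val - 5 must hold.
Before val := 3*j + 2: z > 6*j - 1
Before p := val: z > 6*j - 1
Before val := 2*j + z + 4: z > 6*j - 1
Before tab[2] := j + 7: z > 6*j - 1
Answer: WP = z > 6*j - 1


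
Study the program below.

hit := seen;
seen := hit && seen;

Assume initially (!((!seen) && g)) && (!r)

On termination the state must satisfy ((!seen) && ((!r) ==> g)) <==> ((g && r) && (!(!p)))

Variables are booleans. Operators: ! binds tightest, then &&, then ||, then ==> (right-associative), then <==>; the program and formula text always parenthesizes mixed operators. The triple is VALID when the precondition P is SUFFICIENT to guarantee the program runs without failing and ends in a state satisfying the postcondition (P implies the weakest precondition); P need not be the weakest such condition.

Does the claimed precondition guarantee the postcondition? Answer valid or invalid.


Working backward. After the program, the postcondition ((!seen) && ((!r) ==> g)) <==> ((g && r) && (!(!p))) must hold; in canonical form it is ((!seen) && ((!r) ==> g)) <==> (g && r && p).
Before seen := hit && seen: ((!(hit && seen)) && ((!r) ==> g)) <==> (g && r && p)
Before hit := seen: ((!seen) && ((!r) ==> g)) <==> (g && r && p)
The weakest precondition is ((!seen) && ((!r) ==> g)) <==> (g && r && p).
Check whether (!((!seen) && g)) && (!r) implies it.
Every state satisfying the precondition satisfies the weakest precondition: the implication holds.
Answer: valid


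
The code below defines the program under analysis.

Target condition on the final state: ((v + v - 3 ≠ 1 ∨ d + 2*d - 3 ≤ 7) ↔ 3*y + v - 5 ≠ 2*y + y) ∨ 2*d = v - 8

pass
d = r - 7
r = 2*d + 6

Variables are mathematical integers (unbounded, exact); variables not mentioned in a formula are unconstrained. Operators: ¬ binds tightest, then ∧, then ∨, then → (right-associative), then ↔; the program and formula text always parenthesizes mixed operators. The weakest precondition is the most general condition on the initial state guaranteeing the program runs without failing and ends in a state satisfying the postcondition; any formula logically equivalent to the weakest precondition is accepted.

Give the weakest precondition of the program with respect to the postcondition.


Working backward. After the program, the postcondition ((v + v - 3 ≠ 1 ∨ d + 2*d - 3 ≤ 7) ↔ 3*y + v - 5 ≠ 2*y + y) ∨ 2*d = v - 8 must hold; in canonical form it is ((2*v ≠ 4 ∨ 3*d ≤ 10) ↔ v ≠ 5) ∨ 2*d = v - 8.
Before r := 2*d + 6: ((2*v ≠ 4 ∨ 3*d ≤ 10) ↔ v ≠ 5) ∨ 2*d = v - 8
Before d := r - 7: ((2*v ≠ 4 ∨ 3*r ≤ 31) ↔ v ≠ 5) ∨ 2*r = v + 6
Before skip: ((2*v ≠ 4 ∨ 3*r ≤ 31) ↔ v ≠ 5) ∨ 2*r = v + 6
Answer: WP = ((2*v ≠ 4 ∨ 3*r ≤ 31) ↔ v ≠ 5) ∨ 2*r = v + 6


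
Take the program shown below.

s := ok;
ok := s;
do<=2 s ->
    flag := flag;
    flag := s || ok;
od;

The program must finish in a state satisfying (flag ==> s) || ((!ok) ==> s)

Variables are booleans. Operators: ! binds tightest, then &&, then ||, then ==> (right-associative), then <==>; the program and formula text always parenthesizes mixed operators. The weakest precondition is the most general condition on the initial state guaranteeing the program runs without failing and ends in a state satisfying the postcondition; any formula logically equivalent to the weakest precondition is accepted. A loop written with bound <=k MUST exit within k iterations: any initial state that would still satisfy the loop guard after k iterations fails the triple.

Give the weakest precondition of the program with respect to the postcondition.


Working backward. After the program, (flag ==> s) || ((!ok) ==> s) must hold.
Before the loop (bound <=2), unroll the exhaustion recursion (WP_0 = exit-now case; WP_j = one more guarded iteration, up to j = 2):
  WP_0: (!s) && ((flag ==> s) || ((!ok) ==> s))
  WP_1: (s ==> ((!s) && (((s || ok) ==> s) || ((!ok) ==> s)))) && ((!s) ==> ((flag ==> s) || ((!ok) ==> s)))
  WP_2: (s ==> ((s ==> ((!s) && (((s || ok) ==> s) || ((!ok) ==> s)))) && ((!s) ==> (((s || ok) ==> s) || ((!ok) ==> s))))) && ((!s) ==> ((flag ==> s) || ((!ok) ==> s)))
So before the loop: (s ==> ((s ==> ((!s) && (((s || ok) ==> s) || ((!ok) ==> s)))) && ((!s) ==> (((s || ok) ==> s) || ((!ok) ==> s))))) && ((!s) ==> ((flag ==> s) || ((!ok) ==> s)))
Before ok := s: (s ==> (s ==> (!s))) && ((!s) ==> ((flag ==> s) || ((!s) ==> s)))
Before s := ok: (ok ==> (ok ==> (!ok))) && ((!ok) ==> ((flag ==> ok) || ((!ok) ==> ok)))
Answer: WP = (ok ==> (ok ==> (!ok))) && ((!ok) ==> ((flag ==> ok) || ((!ok) ==> ok)))
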